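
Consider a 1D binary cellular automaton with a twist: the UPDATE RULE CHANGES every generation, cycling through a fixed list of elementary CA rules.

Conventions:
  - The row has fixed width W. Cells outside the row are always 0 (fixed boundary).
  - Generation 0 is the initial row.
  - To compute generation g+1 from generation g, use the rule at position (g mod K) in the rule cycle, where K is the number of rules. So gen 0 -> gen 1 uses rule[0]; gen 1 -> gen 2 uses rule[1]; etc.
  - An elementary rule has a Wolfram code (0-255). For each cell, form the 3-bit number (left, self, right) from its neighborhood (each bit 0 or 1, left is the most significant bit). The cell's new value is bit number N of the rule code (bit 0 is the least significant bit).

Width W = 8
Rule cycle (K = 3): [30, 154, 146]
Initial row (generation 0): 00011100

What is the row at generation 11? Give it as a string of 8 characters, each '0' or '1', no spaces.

Gen 0: 00011100
Gen 1 (rule 30): 00110010
Gen 2 (rule 154): 01101101
Gen 3 (rule 146): 10000000
Gen 4 (rule 30): 11000000
Gen 5 (rule 154): 10100000
Gen 6 (rule 146): 00010000
Gen 7 (rule 30): 00111000
Gen 8 (rule 154): 01110100
Gen 9 (rule 146): 10100010
Gen 10 (rule 30): 10110111
Gen 11 (rule 154): 00100110

Answer: 00100110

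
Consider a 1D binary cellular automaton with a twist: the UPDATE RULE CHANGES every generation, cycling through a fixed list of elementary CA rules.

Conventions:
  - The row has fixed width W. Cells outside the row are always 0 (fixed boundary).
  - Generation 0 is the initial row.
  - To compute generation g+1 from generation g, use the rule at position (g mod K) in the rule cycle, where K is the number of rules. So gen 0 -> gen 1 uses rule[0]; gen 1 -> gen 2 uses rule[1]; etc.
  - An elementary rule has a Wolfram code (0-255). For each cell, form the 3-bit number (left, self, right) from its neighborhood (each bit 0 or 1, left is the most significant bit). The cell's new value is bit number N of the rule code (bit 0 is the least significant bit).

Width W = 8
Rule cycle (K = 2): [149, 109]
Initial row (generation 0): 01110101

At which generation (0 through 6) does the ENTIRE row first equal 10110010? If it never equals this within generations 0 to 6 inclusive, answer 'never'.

Answer: 3

Derivation:
Gen 0: 01110101
Gen 1 (rule 149): 00100101
Gen 2 (rule 109): 10100111
Gen 3 (rule 149): 10110010
Gen 4 (rule 109): 11110010
Gen 5 (rule 149): 01101011
Gen 6 (rule 109): 01111111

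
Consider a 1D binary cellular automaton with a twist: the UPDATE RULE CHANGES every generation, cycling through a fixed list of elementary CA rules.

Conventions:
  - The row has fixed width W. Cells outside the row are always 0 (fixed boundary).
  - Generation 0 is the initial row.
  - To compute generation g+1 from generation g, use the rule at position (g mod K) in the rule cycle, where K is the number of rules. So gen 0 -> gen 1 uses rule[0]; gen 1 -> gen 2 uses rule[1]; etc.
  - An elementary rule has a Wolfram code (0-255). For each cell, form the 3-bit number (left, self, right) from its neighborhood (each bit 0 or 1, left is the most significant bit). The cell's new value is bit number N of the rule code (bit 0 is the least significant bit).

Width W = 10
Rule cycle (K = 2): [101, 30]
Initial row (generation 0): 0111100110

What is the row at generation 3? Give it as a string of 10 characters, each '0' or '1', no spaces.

Answer: 1100011001

Derivation:
Gen 0: 0111100110
Gen 1 (rule 101): 0000100010
Gen 2 (rule 30): 0001110111
Gen 3 (rule 101): 1100011001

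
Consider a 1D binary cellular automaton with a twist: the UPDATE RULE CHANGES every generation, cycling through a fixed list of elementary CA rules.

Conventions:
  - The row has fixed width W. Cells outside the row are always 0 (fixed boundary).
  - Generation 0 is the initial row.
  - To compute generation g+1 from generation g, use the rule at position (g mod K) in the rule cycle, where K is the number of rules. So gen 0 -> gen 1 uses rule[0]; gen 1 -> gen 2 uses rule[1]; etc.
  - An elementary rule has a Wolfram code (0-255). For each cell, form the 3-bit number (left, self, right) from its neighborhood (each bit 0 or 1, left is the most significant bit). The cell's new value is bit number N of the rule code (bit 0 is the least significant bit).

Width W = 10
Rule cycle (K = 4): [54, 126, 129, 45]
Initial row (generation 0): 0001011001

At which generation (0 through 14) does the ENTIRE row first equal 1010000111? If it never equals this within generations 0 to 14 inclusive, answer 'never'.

Answer: never

Derivation:
Gen 0: 0001011001
Gen 1 (rule 54): 0011100111
Gen 2 (rule 126): 0110111101
Gen 3 (rule 129): 0000011000
Gen 4 (rule 45): 1111010011
Gen 5 (rule 54): 0000111100
Gen 6 (rule 126): 0001100110
Gen 7 (rule 129): 1100000000
Gen 8 (rule 45): 1001111111
Gen 9 (rule 54): 1110000000
Gen 10 (rule 126): 1011000000
Gen 11 (rule 129): 0000011111
Gen 12 (rule 45): 1111010000
Gen 13 (rule 54): 0000111000
Gen 14 (rule 126): 0001101100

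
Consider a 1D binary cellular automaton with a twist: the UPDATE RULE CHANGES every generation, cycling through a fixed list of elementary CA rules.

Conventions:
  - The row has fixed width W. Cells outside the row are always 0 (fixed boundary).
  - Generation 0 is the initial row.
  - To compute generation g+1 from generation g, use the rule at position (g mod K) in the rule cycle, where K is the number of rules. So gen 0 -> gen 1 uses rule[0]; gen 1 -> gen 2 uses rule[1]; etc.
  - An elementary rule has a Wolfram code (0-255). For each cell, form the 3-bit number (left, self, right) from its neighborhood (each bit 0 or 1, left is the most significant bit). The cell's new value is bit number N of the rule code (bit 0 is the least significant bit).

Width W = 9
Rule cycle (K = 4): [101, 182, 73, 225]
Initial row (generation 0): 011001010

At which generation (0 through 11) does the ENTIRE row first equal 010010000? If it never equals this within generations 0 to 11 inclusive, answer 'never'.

Answer: 3

Derivation:
Gen 0: 011001010
Gen 1 (rule 101): 001001110
Gen 2 (rule 182): 011110101
Gen 3 (rule 73): 010010000
Gen 4 (rule 225): 000000111
Gen 5 (rule 101): 111110001
Gen 6 (rule 182): 011101011
Gen 7 (rule 73): 010100011
Gen 8 (rule 225): 001001001
Gen 9 (rule 101): 101001001
Gen 10 (rule 182): 111111111
Gen 11 (rule 73): 100000001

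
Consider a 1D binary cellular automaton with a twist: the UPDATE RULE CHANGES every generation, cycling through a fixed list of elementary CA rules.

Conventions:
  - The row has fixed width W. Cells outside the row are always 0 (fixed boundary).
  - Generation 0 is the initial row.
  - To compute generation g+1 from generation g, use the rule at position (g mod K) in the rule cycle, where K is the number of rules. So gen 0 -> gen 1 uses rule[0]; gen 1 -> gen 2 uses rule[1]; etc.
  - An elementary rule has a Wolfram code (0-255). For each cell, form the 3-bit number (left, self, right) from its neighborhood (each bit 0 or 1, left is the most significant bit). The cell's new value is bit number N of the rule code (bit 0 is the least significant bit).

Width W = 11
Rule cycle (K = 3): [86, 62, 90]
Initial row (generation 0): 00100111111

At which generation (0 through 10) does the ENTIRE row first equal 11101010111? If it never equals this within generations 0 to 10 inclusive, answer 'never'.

Gen 0: 00100111111
Gen 1 (rule 86): 01111000001
Gen 2 (rule 62): 11000100011
Gen 3 (rule 90): 11101010111
Gen 4 (rule 86): 00101010001
Gen 5 (rule 62): 01111111011
Gen 6 (rule 90): 11000001011
Gen 7 (rule 86): 01100011001
Gen 8 (rule 62): 11010110111
Gen 9 (rule 90): 11000110101
Gen 10 (rule 86): 01101010101

Answer: 3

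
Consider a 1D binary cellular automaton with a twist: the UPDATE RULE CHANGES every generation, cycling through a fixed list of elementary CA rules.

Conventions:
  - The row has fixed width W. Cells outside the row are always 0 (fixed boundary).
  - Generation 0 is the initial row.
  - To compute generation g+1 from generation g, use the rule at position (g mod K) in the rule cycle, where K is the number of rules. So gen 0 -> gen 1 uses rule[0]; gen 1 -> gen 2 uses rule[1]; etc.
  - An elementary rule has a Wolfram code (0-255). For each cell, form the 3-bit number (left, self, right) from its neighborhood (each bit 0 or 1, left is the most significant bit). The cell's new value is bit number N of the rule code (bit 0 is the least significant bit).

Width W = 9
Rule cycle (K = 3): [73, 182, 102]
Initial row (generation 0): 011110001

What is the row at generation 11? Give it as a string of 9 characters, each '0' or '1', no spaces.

Gen 0: 011110001
Gen 1 (rule 73): 010010100
Gen 2 (rule 182): 111111110
Gen 3 (rule 102): 000000010
Gen 4 (rule 73): 111111000
Gen 5 (rule 182): 011110100
Gen 6 (rule 102): 100011100
Gen 7 (rule 73): 001010101
Gen 8 (rule 182): 011111111
Gen 9 (rule 102): 100000001
Gen 10 (rule 73): 001111100
Gen 11 (rule 182): 010111010

Answer: 010111010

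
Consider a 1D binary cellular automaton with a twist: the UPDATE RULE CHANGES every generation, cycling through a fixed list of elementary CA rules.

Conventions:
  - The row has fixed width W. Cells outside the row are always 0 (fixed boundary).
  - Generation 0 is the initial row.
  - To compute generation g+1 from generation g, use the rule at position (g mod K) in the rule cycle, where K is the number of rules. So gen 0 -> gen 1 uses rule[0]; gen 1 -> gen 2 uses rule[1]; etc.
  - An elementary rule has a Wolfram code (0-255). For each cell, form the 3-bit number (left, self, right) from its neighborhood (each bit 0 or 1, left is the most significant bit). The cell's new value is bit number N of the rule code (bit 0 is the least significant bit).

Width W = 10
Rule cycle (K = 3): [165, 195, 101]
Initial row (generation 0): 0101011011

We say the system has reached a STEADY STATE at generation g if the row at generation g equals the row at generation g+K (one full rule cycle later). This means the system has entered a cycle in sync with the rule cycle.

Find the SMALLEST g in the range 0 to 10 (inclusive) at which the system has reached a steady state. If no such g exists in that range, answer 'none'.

Gen 0: 0101011011
Gen 1 (rule 165): 0111100100
Gen 2 (rule 195): 1011101001
Gen 3 (rule 101): 1100111001
Gen 4 (rule 165): 0000010001
Gen 5 (rule 195): 1111100110
Gen 6 (rule 101): 0000100010
Gen 7 (rule 165): 1110101010
Gen 8 (rule 195): 0110000000
Gen 9 (rule 101): 0010111111
Gen 10 (rule 165): 1011011110
Gen 11 (rule 195): 0001001110
Gen 12 (rule 101): 1101000010
Gen 13 (rule 165): 0011011010

Answer: none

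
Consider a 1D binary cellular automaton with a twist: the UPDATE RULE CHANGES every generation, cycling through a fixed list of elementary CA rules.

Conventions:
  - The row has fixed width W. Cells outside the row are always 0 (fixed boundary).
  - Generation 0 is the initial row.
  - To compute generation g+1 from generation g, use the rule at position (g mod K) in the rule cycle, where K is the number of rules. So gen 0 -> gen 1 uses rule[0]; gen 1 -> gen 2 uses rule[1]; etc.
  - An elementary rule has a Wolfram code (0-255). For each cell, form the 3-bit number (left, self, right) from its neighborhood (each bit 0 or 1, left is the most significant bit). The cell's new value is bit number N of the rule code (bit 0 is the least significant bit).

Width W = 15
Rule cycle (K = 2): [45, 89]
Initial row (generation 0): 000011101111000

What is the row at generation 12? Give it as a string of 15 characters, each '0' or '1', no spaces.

Answer: 100100010011111

Derivation:
Gen 0: 000011101111000
Gen 1 (rule 45): 111010011000011
Gen 2 (rule 89): 101001011111011
Gen 3 (rule 45): 111001110000110
Gen 4 (rule 89): 101101011110111
Gen 5 (rule 45): 111011110001100
Gen 6 (rule 89): 101010011101111
Gen 7 (rule 45): 111110010011000
Gen 8 (rule 89): 100011001011111
Gen 9 (rule 45): 101010001110000
Gen 10 (rule 89): 000001101011111
Gen 11 (rule 45): 111101011110000
Gen 12 (rule 89): 100100010011111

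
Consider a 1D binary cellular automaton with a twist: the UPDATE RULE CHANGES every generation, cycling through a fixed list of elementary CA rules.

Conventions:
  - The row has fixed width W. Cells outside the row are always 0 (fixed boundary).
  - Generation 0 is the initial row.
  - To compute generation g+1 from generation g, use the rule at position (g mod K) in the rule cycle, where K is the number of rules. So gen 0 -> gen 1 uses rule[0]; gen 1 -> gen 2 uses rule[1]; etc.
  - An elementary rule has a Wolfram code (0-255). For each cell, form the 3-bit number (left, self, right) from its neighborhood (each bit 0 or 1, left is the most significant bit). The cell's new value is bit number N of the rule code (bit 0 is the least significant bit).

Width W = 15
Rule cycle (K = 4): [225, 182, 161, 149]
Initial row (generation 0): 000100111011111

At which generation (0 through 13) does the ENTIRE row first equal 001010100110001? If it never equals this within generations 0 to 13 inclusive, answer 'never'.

Gen 0: 000100111011111
Gen 1 (rule 225): 110000011101111
Gen 2 (rule 182): 001000101010110
Gen 3 (rule 161): 100010010101000
Gen 4 (rule 149): 111011010101111
Gen 5 (rule 225): 011101101010111
Gen 6 (rule 182): 101010011111010
Gen 7 (rule 161): 010100001110100
Gen 8 (rule 149): 010111100100111
Gen 9 (rule 225): 001011100000011
Gen 10 (rule 182): 011101010000100
Gen 11 (rule 161): 001010100110001
Gen 12 (rule 149): 101010110001101
Gen 13 (rule 225): 010101010100110

Answer: 11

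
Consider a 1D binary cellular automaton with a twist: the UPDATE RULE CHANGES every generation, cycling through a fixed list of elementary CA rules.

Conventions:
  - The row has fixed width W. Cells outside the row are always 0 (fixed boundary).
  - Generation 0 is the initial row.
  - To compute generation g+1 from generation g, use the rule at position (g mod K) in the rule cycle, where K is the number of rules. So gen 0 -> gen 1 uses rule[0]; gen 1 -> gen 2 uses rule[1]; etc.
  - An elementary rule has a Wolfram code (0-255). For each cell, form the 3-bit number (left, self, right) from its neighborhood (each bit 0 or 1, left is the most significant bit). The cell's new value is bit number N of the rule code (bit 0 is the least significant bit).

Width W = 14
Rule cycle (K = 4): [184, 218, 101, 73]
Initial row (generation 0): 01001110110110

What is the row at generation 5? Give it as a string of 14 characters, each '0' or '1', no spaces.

Answer: 00001101101000

Derivation:
Gen 0: 01001110110110
Gen 1 (rule 184): 00101101101101
Gen 2 (rule 218): 01001101101100
Gen 3 (rule 101): 01000110110101
Gen 4 (rule 73): 00010110110000
Gen 5 (rule 184): 00001101101000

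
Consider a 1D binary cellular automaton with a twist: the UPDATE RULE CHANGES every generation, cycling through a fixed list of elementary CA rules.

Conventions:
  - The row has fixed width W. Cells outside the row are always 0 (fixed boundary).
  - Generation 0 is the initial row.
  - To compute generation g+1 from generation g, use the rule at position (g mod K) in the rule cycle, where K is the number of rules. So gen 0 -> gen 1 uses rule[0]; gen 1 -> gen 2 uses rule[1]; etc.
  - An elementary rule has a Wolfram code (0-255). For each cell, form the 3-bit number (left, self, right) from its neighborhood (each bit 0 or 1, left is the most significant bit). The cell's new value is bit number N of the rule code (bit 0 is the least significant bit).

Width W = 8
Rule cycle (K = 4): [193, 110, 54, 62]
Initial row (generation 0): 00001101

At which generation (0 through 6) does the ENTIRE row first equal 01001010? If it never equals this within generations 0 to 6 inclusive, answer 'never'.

Gen 0: 00001101
Gen 1 (rule 193): 11100100
Gen 2 (rule 110): 10101100
Gen 3 (rule 54): 11110010
Gen 4 (rule 62): 10001111
Gen 5 (rule 193): 00100111
Gen 6 (rule 110): 01101101

Answer: never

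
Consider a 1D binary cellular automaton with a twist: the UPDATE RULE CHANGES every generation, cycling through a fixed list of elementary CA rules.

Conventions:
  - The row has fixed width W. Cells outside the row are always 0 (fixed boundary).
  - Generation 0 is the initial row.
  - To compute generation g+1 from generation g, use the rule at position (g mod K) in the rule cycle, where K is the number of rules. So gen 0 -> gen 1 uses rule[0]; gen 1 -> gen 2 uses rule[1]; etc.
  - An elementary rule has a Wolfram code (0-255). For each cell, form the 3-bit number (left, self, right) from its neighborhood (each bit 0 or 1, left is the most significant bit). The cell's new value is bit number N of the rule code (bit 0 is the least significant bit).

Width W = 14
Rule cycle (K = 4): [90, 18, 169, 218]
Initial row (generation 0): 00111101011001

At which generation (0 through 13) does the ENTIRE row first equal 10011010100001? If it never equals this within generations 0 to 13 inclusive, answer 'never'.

Answer: 2

Derivation:
Gen 0: 00111101011001
Gen 1 (rule 90): 01100100011110
Gen 2 (rule 18): 10011010100001
Gen 3 (rule 169): 00010101001100
Gen 4 (rule 218): 00100000111110
Gen 5 (rule 90): 01010001100011
Gen 6 (rule 18): 10001010010100
Gen 7 (rule 169): 00100100001001
Gen 8 (rule 218): 01011010010110
Gen 9 (rule 90): 10011001100111
Gen 10 (rule 18): 01100110011000
Gen 11 (rule 169): 01000100010011
Gen 12 (rule 218): 10101010101111
Gen 13 (rule 90): 00000000001001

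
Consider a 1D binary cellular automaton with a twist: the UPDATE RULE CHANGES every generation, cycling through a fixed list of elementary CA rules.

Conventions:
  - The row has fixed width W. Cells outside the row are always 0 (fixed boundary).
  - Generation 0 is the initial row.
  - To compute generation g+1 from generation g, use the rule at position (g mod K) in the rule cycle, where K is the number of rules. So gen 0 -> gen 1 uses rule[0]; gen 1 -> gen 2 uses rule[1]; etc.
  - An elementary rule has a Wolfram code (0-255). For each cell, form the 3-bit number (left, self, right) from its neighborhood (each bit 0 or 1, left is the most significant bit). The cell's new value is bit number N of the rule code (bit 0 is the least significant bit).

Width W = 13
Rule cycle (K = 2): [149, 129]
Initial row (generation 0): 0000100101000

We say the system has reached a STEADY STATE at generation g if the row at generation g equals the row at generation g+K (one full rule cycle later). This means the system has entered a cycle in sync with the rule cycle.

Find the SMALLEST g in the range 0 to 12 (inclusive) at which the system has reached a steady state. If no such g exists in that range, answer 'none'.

Gen 0: 0000100101000
Gen 1 (rule 149): 1110110101111
Gen 2 (rule 129): 0100000000110
Gen 3 (rule 149): 0111111110001
Gen 4 (rule 129): 0011111100100
Gen 5 (rule 149): 1001111010111
Gen 6 (rule 129): 0000110000010
Gen 7 (rule 149): 1110001111011
Gen 8 (rule 129): 0100100110000
Gen 9 (rule 149): 0110110001111
Gen 10 (rule 129): 0000000100110
Gen 11 (rule 149): 1111110110001
Gen 12 (rule 129): 0111100000100
Gen 13 (rule 149): 0011011110111
Gen 14 (rule 129): 1000001100010

Answer: none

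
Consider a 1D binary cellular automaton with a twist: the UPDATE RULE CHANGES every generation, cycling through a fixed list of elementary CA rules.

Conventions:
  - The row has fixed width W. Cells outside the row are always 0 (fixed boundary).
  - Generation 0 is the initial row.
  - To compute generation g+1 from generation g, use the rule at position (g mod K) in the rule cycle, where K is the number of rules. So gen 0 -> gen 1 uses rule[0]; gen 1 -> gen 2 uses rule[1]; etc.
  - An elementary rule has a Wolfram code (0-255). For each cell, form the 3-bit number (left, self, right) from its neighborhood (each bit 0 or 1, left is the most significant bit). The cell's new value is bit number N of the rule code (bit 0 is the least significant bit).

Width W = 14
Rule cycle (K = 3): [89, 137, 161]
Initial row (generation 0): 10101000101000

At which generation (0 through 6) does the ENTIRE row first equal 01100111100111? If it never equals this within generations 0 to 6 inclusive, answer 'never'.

Gen 0: 10101000101000
Gen 1 (rule 89): 00000110000111
Gen 2 (rule 137): 11110100110110
Gen 3 (rule 161): 01101000001000
Gen 4 (rule 89): 01100111100111
Gen 5 (rule 137): 01000111000110
Gen 6 (rule 161): 00010010010000

Answer: 4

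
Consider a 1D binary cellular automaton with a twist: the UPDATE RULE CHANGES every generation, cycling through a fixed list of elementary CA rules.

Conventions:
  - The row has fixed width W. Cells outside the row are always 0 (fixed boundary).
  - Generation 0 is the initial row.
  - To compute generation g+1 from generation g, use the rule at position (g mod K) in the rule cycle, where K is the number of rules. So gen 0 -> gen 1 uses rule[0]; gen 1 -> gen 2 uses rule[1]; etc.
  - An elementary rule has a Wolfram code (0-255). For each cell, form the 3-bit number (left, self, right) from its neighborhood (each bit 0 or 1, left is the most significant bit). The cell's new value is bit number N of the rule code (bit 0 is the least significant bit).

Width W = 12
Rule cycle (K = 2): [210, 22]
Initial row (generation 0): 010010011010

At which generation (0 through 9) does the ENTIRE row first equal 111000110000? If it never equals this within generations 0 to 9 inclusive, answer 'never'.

Answer: 4

Derivation:
Gen 0: 010010011010
Gen 1 (rule 210): 101101101001
Gen 2 (rule 22): 100000001111
Gen 3 (rule 210): 010000010111
Gen 4 (rule 22): 111000110000
Gen 5 (rule 210): 011101011000
Gen 6 (rule 22): 100001000100
Gen 7 (rule 210): 010010101010
Gen 8 (rule 22): 111110101011
Gen 9 (rule 210): 011110000001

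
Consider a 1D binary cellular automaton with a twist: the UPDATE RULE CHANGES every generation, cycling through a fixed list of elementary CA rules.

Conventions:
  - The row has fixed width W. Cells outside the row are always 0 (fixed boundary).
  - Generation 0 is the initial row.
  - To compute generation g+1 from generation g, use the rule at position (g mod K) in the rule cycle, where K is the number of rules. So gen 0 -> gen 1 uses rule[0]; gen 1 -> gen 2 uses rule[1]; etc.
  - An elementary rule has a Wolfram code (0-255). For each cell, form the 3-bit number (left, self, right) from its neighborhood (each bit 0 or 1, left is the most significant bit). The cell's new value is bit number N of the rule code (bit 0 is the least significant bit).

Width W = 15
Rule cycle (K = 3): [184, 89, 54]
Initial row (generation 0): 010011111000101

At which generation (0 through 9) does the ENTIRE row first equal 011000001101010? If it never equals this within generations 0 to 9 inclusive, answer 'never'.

Gen 0: 010011111000101
Gen 1 (rule 184): 001011110100010
Gen 2 (rule 89): 100010010011001
Gen 3 (rule 54): 110111111100111
Gen 4 (rule 184): 101111111010110
Gen 5 (rule 89): 001000001000111
Gen 6 (rule 54): 011100011101000
Gen 7 (rule 184): 011010011010100
Gen 8 (rule 89): 011001011000011
Gen 9 (rule 54): 100111100100100

Answer: never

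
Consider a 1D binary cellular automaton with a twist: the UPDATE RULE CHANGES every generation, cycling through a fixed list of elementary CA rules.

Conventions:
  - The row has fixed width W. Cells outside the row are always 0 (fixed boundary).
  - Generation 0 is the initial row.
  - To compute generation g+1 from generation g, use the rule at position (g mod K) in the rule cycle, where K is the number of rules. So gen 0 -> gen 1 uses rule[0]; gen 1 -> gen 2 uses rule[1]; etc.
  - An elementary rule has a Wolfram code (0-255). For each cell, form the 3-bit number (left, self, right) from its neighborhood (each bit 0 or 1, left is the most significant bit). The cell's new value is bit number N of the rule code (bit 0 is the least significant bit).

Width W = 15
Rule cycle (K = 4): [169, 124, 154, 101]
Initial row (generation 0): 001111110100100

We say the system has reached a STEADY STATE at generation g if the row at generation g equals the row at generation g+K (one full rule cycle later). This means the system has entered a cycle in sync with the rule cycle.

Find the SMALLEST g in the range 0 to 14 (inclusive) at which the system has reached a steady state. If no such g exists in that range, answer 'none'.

Answer: none

Derivation:
Gen 0: 001111110100100
Gen 1 (rule 169): 101111101000001
Gen 2 (rule 124): 111000111100001
Gen 3 (rule 154): 110101111010010
Gen 4 (rule 101): 011110001110010
Gen 5 (rule 169): 011100101100000
Gen 6 (rule 124): 010110111110000
Gen 7 (rule 154): 100100111101000
Gen 8 (rule 101): 100100000111011
Gen 9 (rule 169): 000001110110110
Gen 10 (rule 124): 000001011111111
Gen 11 (rule 154): 000010011111110
Gen 12 (rule 101): 111010000000010
Gen 13 (rule 169): 110100111111000
Gen 14 (rule 124): 111110100001100
Gen 15 (rule 154): 111100010011010
Gen 16 (rule 101): 000101010001110
Gen 17 (rule 169): 110010100101100
Gen 18 (rule 124): 111011110111110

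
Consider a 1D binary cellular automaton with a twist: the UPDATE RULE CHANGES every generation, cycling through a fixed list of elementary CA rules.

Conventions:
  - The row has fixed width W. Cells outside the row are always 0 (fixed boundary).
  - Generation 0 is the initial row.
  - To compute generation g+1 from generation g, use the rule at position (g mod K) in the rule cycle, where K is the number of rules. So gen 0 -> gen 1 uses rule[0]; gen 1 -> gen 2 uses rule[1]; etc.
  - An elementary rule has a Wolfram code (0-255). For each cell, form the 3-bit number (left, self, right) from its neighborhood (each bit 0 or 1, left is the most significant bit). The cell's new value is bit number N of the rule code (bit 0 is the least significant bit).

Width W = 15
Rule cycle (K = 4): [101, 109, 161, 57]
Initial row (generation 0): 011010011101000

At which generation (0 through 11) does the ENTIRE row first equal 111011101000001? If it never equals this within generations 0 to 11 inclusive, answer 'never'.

Answer: 10

Derivation:
Gen 0: 011010011101000
Gen 1 (rule 101): 001110000111011
Gen 2 (rule 109): 101010110101111
Gen 3 (rule 161): 010101001010110
Gen 4 (rule 57): 001010100101101
Gen 5 (rule 101): 101111100110111
Gen 6 (rule 109): 111000100111101
Gen 7 (rule 161): 010010000011010
Gen 8 (rule 57): 001001111010101
Gen 9 (rule 101): 101000001111111
Gen 10 (rule 109): 111011101000001
Gen 11 (rule 161): 010101010011100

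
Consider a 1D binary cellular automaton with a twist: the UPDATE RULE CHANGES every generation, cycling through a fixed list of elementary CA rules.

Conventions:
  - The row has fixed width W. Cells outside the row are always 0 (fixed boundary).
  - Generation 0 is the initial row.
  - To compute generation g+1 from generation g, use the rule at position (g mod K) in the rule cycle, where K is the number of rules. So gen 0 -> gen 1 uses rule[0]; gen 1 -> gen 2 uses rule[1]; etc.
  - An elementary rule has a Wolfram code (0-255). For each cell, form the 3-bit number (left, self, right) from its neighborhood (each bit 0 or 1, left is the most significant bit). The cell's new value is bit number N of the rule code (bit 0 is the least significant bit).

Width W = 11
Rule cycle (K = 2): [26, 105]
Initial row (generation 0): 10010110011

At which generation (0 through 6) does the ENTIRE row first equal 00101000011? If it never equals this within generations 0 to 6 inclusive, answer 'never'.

Answer: never

Derivation:
Gen 0: 10010110011
Gen 1 (rule 26): 01100101110
Gen 2 (rule 105): 01100011010
Gen 3 (rule 26): 11010110001
Gen 4 (rule 105): 11101110100
Gen 5 (rule 26): 10001000010
Gen 6 (rule 105): 00100011000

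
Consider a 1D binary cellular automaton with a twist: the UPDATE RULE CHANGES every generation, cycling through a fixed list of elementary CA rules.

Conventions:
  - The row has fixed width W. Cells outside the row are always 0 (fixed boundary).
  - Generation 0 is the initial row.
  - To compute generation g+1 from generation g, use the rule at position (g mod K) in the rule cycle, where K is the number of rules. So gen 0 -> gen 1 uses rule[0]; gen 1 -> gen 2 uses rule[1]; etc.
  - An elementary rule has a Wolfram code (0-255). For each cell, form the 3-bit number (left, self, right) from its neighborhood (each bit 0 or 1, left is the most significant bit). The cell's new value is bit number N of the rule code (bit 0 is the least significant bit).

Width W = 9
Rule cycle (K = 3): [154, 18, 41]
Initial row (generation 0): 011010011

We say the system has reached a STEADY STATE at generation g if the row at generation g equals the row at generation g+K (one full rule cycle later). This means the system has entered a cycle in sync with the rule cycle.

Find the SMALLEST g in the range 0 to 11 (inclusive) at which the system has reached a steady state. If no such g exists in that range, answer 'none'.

Answer: 5

Derivation:
Gen 0: 011010011
Gen 1 (rule 154): 110001110
Gen 2 (rule 18): 001010001
Gen 3 (rule 41): 100100100
Gen 4 (rule 154): 011011010
Gen 5 (rule 18): 100000001
Gen 6 (rule 41): 001111100
Gen 7 (rule 154): 011111010
Gen 8 (rule 18): 100000001
Gen 9 (rule 41): 001111100
Gen 10 (rule 154): 011111010
Gen 11 (rule 18): 100000001
Gen 12 (rule 41): 001111100
Gen 13 (rule 154): 011111010
Gen 14 (rule 18): 100000001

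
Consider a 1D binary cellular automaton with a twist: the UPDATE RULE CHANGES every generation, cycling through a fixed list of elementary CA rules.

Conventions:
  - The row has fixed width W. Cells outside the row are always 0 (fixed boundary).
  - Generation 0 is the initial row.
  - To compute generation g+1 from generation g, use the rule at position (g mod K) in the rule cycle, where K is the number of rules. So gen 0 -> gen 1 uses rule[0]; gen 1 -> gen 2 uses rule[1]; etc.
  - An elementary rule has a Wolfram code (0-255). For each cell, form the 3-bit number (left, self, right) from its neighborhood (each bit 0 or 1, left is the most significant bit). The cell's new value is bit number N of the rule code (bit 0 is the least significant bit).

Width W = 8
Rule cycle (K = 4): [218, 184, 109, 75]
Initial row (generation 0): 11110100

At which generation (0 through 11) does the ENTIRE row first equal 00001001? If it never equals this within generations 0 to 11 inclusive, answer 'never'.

Answer: 8

Derivation:
Gen 0: 11110100
Gen 1 (rule 218): 11110010
Gen 2 (rule 184): 11101001
Gen 3 (rule 109): 10111001
Gen 4 (rule 75): 00101010
Gen 5 (rule 218): 01000001
Gen 6 (rule 184): 00100000
Gen 7 (rule 109): 10101111
Gen 8 (rule 75): 00001001
Gen 9 (rule 218): 00010110
Gen 10 (rule 184): 00001101
Gen 11 (rule 109): 11101111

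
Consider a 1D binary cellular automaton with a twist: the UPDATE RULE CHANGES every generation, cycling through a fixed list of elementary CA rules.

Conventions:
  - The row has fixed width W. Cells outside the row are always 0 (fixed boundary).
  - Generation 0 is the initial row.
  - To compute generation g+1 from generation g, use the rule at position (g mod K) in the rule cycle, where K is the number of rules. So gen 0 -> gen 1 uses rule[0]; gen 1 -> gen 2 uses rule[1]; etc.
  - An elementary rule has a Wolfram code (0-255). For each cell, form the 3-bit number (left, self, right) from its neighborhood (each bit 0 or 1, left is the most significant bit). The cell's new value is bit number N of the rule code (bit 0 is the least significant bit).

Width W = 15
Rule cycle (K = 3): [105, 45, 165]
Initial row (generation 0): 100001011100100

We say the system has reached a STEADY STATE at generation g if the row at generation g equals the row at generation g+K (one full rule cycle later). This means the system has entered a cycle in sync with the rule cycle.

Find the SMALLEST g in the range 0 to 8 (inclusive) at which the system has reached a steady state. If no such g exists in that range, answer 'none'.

Answer: none

Derivation:
Gen 0: 100001011100100
Gen 1 (rule 105): 001100110100001
Gen 2 (rule 45): 101000101101101
Gen 3 (rule 165): 111010110010011
Gen 4 (rule 105): 101101110000011
Gen 5 (rule 45): 111011000111010
Gen 6 (rule 165): 010100010010110
Gen 7 (rule 105): 001001000001110
Gen 8 (rule 45): 101001011101000
Gen 9 (rule 165): 111001101011011
Gen 10 (rule 105): 101001110111111
Gen 11 (rule 45): 111001001100000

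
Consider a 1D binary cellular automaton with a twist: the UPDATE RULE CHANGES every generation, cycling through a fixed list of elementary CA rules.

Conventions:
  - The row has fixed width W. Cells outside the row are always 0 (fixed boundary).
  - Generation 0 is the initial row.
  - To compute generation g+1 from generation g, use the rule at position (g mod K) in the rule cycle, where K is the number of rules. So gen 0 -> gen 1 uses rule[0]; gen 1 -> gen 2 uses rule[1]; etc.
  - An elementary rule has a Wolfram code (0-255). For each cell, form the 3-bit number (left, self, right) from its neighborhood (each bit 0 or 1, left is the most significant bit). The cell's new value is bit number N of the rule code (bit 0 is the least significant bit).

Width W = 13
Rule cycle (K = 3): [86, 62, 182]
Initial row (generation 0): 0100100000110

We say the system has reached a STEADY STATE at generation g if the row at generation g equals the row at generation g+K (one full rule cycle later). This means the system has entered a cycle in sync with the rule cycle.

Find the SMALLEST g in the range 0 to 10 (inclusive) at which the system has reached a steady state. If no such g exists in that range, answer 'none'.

Gen 0: 0100100000110
Gen 1 (rule 86): 1111110001011
Gen 2 (rule 62): 1000001011110
Gen 3 (rule 182): 1100011101101
Gen 4 (rule 86): 0110100100101
Gen 5 (rule 62): 1101111111111
Gen 6 (rule 182): 0010111111110
Gen 7 (rule 86): 0110000000011
Gen 8 (rule 62): 1101000000110
Gen 9 (rule 182): 0011100001001
Gen 10 (rule 86): 0100110011111
Gen 11 (rule 62): 1111101110000
Gen 12 (rule 182): 0111010101000
Gen 13 (rule 86): 1001010101100

Answer: none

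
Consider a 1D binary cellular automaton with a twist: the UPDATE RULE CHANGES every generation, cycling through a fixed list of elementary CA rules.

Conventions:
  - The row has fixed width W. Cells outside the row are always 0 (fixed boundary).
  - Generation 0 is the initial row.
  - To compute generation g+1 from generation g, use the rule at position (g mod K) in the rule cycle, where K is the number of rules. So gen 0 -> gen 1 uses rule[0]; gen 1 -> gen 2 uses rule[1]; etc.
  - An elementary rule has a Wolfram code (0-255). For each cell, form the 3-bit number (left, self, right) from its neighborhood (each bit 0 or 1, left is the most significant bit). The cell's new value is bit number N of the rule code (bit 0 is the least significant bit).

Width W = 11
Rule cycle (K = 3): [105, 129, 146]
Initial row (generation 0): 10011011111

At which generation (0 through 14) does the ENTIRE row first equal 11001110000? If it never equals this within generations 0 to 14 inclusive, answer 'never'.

Gen 0: 10011011111
Gen 1 (rule 105): 00011110001
Gen 2 (rule 129): 11001100100
Gen 3 (rule 146): 00110011010
Gen 4 (rule 105): 10110011100
Gen 5 (rule 129): 00000001001
Gen 6 (rule 146): 00000010110
Gen 7 (rule 105): 11111001110
Gen 8 (rule 129): 01110000100
Gen 9 (rule 146): 10101001010
Gen 10 (rule 105): 01010000100
Gen 11 (rule 129): 00000110001
Gen 12 (rule 146): 00001001010
Gen 13 (rule 105): 11100000100
Gen 14 (rule 129): 01001110001

Answer: never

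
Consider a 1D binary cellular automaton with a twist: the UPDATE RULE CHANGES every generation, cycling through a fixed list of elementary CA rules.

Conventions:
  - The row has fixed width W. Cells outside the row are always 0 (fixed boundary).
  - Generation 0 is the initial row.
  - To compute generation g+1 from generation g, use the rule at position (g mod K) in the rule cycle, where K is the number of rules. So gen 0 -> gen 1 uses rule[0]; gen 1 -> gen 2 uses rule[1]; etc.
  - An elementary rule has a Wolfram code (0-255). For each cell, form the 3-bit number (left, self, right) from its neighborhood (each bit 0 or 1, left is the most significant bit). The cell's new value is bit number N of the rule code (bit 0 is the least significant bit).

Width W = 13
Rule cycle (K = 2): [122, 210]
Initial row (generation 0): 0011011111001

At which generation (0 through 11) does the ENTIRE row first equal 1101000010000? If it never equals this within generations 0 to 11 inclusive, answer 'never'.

Gen 0: 0011011111001
Gen 1 (rule 122): 0111110001110
Gen 2 (rule 210): 1011111010111
Gen 3 (rule 122): 0110001101101
Gen 4 (rule 210): 1011010100100
Gen 5 (rule 122): 0111101011010
Gen 6 (rule 210): 1011100001001
Gen 7 (rule 122): 0110110010110
Gen 8 (rule 210): 1010011100011
Gen 9 (rule 122): 0101110110111
Gen 10 (rule 210): 1000110010011
Gen 11 (rule 122): 0101111101111

Answer: never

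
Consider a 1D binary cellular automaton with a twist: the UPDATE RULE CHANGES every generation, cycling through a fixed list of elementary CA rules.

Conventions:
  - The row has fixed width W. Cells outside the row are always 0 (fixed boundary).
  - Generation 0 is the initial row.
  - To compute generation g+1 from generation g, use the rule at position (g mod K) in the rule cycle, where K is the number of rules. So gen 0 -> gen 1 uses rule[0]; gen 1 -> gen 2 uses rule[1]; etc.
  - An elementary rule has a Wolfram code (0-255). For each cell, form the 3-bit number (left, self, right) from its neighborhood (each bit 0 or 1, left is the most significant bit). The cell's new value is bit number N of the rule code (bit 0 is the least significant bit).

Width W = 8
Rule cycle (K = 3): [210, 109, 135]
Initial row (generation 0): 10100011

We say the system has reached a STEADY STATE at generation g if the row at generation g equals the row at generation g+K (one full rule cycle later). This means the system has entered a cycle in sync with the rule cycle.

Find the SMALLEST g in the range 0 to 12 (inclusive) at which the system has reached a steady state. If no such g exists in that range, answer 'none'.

Gen 0: 10100011
Gen 1 (rule 210): 00010101
Gen 2 (rule 109): 11011111
Gen 3 (rule 135): 00001110
Gen 4 (rule 210): 00010111
Gen 5 (rule 109): 11011101
Gen 6 (rule 135): 00001001
Gen 7 (rule 210): 00010110
Gen 8 (rule 109): 11011110
Gen 9 (rule 135): 00001100
Gen 10 (rule 210): 00010110
Gen 11 (rule 109): 11011110
Gen 12 (rule 135): 00001100
Gen 13 (rule 210): 00010110
Gen 14 (rule 109): 11011110
Gen 15 (rule 135): 00001100

Answer: 7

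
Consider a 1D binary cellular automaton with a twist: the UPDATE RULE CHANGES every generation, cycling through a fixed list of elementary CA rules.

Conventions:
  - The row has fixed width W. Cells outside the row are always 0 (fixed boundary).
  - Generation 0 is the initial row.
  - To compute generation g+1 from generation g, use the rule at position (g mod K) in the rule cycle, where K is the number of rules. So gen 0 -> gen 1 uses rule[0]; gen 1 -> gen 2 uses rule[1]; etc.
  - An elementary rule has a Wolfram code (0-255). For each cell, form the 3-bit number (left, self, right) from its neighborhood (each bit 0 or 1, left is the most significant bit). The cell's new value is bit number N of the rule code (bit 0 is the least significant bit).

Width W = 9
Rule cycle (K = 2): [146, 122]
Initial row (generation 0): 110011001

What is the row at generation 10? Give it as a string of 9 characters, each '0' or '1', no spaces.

Answer: 010101010

Derivation:
Gen 0: 110011001
Gen 1 (rule 146): 001100110
Gen 2 (rule 122): 011111111
Gen 3 (rule 146): 101111110
Gen 4 (rule 122): 011000011
Gen 5 (rule 146): 100100100
Gen 6 (rule 122): 011011010
Gen 7 (rule 146): 100000001
Gen 8 (rule 122): 010000010
Gen 9 (rule 146): 101000101
Gen 10 (rule 122): 010101010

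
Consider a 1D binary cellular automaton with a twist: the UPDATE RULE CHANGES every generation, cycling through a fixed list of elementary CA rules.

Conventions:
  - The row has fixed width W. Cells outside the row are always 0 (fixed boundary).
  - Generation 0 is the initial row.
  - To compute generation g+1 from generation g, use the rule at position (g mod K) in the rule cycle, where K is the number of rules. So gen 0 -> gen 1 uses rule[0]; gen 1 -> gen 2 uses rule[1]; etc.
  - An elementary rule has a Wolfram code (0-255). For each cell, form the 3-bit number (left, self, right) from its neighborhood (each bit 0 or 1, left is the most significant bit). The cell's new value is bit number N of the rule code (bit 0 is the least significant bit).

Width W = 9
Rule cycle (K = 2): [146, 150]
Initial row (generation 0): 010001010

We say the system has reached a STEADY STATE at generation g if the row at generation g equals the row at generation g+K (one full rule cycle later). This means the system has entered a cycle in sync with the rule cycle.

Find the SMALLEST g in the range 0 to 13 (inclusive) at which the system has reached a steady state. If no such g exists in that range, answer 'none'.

Gen 0: 010001010
Gen 1 (rule 146): 101010001
Gen 2 (rule 150): 101011011
Gen 3 (rule 146): 000000000
Gen 4 (rule 150): 000000000
Gen 5 (rule 146): 000000000
Gen 6 (rule 150): 000000000
Gen 7 (rule 146): 000000000
Gen 8 (rule 150): 000000000
Gen 9 (rule 146): 000000000
Gen 10 (rule 150): 000000000
Gen 11 (rule 146): 000000000
Gen 12 (rule 150): 000000000
Gen 13 (rule 146): 000000000
Gen 14 (rule 150): 000000000
Gen 15 (rule 146): 000000000

Answer: 3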